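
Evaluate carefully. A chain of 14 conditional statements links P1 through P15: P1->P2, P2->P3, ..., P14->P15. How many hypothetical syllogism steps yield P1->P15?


With 14 implications in a chain connecting 15 propositions:
P1->P2, P2->P3, ..., P14->P15
Steps needed = (number of implications) - 1 = 14 - 1 = 13

13


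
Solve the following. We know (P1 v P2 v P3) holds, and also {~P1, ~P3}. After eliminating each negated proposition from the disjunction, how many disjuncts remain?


Original disjuncts (3): P1, P2, P3
Negated (eliminate): ~P1, ~P3
Remaining disjuncts: P2
Count = 3 - 2 = 1

1


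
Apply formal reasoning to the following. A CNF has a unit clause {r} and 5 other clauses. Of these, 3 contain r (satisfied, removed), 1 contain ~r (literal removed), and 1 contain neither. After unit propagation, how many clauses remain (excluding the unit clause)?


Satisfied (removed): 3
Shortened (remain): 1
Unchanged (remain): 1
Remaining = 1 + 1 = 2

2


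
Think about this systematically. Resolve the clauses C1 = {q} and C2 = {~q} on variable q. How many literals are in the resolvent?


Remove q from C1 and ~q from C2.
C1 remainder: {}
C2 remainder: {}
Union (resolvent): {} (empty clause)
Resolvent has 0 literal(s).

0


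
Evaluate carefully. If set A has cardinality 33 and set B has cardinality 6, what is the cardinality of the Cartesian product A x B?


The Cartesian product A x B contains all ordered pairs (a, b).
|A x B| = |A| * |B| = 33 * 6 = 198

198


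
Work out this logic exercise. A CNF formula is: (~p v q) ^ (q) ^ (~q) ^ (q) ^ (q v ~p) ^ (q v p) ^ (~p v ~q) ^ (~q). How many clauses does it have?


A CNF formula is a conjunction of clauses.
Clauses are separated by ^.
Counting the conjuncts: 8 clauses.

8


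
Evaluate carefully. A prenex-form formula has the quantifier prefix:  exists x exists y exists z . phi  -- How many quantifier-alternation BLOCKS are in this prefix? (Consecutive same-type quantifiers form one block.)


Quantifier-type sequence: E E E  (A=forall, E=exists)
Group into maximal same-type runs:
  Ex3
Number of blocks = 1

1


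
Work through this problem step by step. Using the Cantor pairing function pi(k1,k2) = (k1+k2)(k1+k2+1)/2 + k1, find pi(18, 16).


k1 + k2 = 34
(k1+k2)(k1+k2+1)/2 = 34 * 35 / 2 = 595
pi = 595 + 18 = 613

613


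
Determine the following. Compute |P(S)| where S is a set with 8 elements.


The power set of a set with n elements has 2^n elements.
|P(S)| = 2^8 = 256

256


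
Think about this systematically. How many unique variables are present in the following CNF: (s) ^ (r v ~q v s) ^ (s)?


Identify each variable that appears in the formula.
Variables found: q, r, s
Count = 3

3


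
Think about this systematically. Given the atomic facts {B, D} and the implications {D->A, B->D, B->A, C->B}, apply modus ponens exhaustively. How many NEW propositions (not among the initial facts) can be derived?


Initial facts: {B, D}
Apply modus ponens to closure:
  D and D->A  =>  A
Final known: {A, B, D}
New propositions: {A}
Count = 1

1


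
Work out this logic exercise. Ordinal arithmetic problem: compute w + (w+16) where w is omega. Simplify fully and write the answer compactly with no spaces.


Compute w + (w+16).
Ordinal + is associative but NOT commutative; for finite n>0, n + w = w but w + n stays w+n.
w + (w+16) = (w+w) + 16 = w*2+16.
Result = w*2+16

w*2+16


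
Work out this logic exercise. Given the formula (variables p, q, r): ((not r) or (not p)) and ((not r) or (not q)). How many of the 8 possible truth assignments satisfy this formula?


Evaluate all 8 assignments for p, q, r:
p=0, q=0, r=0: 1
p=0, q=0, r=1: 1
p=0, q=1, r=0: 1
p=0, q=1, r=1: 0
p=1, q=0, r=0: 1
p=1, q=0, r=1: 0
p=1, q=1, r=0: 1
p=1, q=1, r=1: 0
Satisfying count = 5

5


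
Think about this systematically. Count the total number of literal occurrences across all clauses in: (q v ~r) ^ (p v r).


Counting literals in each clause:
Clause 1: 2 literal(s)
Clause 2: 2 literal(s)
Total = 4

4


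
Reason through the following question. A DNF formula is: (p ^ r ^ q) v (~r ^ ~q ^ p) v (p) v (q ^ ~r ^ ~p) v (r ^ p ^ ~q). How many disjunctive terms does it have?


A DNF formula is a disjunction of terms (conjunctions).
Terms are separated by v.
Counting the disjuncts: 5 terms.

5


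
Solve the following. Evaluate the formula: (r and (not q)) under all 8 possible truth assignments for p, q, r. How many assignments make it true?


Check all 8 assignments:
p=0, q=0, r=0: 0
p=0, q=0, r=1: 1
p=0, q=1, r=0: 0
p=0, q=1, r=1: 0
p=1, q=0, r=0: 0
p=1, q=0, r=1: 1
p=1, q=1, r=0: 0
p=1, q=1, r=1: 0
Count of True = 2

2


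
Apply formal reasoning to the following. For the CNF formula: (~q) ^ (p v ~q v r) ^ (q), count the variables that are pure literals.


Check each variable for pure literal status:
p: pure positive
q: mixed (not pure)
r: pure positive
Pure literal count = 2

2


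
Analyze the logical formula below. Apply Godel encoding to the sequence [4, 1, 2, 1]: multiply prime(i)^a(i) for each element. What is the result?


Encode each element as an exponent of the corresponding prime:
  2^4 = 16
  3^1 = 3
  5^2 = 25
  7^1 = 7
Product = 16 * 3 * 25 * 7 = 8400

8400


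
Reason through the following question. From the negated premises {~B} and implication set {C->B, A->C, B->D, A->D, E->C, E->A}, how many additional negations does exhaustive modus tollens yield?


Initial negated facts: {~B}
Apply modus tollens to closure:
  ~B and C->B  =>  ~C
  ~C and A->C  =>  ~A
  ~C and E->C  =>  ~E
Final negated: {~A, ~B, ~C, ~E}
New negations: {~A, ~C, ~E}
Count = 3

3


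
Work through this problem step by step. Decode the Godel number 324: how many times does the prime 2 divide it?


Factorize 324 by dividing by 2 repeatedly.
Division steps: 2 divides 324 exactly 2 time(s).
Exponent of 2 = 2

2


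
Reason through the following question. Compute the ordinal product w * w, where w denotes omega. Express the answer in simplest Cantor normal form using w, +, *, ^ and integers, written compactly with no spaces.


Compute w * w.
Ordinal * is associative and left-distributive over +, but NOT commutative; for finite n>1, n*w = w but w*n stays w*n.
w * w = w^2 by definition.
Result = w^2

w^2


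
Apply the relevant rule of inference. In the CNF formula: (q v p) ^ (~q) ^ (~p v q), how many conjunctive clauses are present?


A CNF formula is a conjunction of clauses.
Clauses are separated by ^.
Counting the conjuncts: 3 clauses.

3


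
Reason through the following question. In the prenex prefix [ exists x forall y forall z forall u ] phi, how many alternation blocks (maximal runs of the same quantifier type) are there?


Quantifier-type sequence: E A A A  (A=forall, E=exists)
Group into maximal same-type runs:
  Ex1 | Ax3
Number of blocks = 2

2


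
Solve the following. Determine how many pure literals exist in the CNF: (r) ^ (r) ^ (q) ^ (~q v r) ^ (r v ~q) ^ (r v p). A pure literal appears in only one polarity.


Check each variable for pure literal status:
p: pure positive
q: mixed (not pure)
r: pure positive
Pure literal count = 2

2


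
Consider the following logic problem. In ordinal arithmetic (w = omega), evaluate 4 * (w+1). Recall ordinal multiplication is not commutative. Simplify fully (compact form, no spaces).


Compute 4 * (w+1).
Ordinal * is associative and left-distributive over +, but NOT commutative; for finite n>1, n*w = w but w*n stays w*n.
By left-distributivity: 4 * (w+1) = 4*w + 4*1 = w + 4 = w+4.
Result = w+4

w+4


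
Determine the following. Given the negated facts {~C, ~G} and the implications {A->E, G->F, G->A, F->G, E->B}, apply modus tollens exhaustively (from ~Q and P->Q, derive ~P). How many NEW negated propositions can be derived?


Initial negated facts: {~C, ~G}
Apply modus tollens to closure:
  ~G and F->G  =>  ~F
Final negated: {~C, ~F, ~G}
New negations: {~F}
Count = 1

1


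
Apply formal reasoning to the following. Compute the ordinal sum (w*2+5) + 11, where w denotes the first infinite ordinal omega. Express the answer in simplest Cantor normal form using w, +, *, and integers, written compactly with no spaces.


Compute (w*2+5) + 11.
Ordinal + is associative but NOT commutative; for finite n>0, n + w = w but w + n stays w+n.
By associativity: (w*2+5) + 11 = w*2 + (5+11) = w*2+16.
Result = w*2+16

w*2+16


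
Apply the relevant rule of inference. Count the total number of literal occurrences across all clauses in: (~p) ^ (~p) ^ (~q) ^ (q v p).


Counting literals in each clause:
Clause 1: 1 literal(s)
Clause 2: 1 literal(s)
Clause 3: 1 literal(s)
Clause 4: 2 literal(s)
Total = 5

5


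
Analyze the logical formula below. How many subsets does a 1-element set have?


The power set of a set with n elements has 2^n elements.
|P(S)| = 2^1 = 2

2


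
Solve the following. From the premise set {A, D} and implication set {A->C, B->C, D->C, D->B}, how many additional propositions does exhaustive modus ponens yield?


Initial facts: {A, D}
Apply modus ponens to closure:
  A and A->C  =>  C
  D and D->B  =>  B
Final known: {A, B, C, D}
New propositions: {B, C}
Count = 2

2


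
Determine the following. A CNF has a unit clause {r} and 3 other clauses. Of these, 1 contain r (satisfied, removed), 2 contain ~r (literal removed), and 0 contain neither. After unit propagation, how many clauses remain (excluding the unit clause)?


Satisfied (removed): 1
Shortened (remain): 2
Unchanged (remain): 0
Remaining = 2 + 0 = 2

2


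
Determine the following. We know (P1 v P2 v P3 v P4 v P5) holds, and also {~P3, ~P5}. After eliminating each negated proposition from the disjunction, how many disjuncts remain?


Original disjuncts (5): P1, P2, P3, P4, P5
Negated (eliminate): ~P3, ~P5
Remaining disjuncts: P1, P2, P4
Count = 5 - 2 = 3

3


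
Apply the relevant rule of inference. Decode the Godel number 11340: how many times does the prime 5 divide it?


Factorize 11340 by dividing by 5 repeatedly.
Division steps: 5 divides 11340 exactly 1 time(s).
Exponent of 5 = 1

1


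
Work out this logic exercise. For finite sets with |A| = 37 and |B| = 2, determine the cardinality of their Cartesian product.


The Cartesian product A x B contains all ordered pairs (a, b).
|A x B| = |A| * |B| = 37 * 2 = 74

74


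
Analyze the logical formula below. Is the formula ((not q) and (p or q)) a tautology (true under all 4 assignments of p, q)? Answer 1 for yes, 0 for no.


Check all 4 assignments:
p=0, q=0: 0
p=0, q=1: 0
p=1, q=0: 1
p=1, q=1: 0
Satisfying count = 1/4.
Tautology iff count = 4: no.

0


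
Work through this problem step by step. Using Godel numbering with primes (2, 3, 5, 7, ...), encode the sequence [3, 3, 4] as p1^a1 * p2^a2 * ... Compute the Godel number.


Encode each element as an exponent of the corresponding prime:
  2^3 = 8
  3^3 = 27
  5^4 = 625
Product = 8 * 27 * 625 = 135000

135000


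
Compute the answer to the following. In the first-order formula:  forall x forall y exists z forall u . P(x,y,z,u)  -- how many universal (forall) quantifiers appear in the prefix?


Quantifier prefix: forall x forall y exists z forall u
Mark each quantifier type:
  U U E U
Universal count = 3, Existential count = 1
Asked for universal (forall) quantifiers: 3

3


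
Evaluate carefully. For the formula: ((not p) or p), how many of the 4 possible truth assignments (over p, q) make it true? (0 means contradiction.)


Check all 4 assignments:
p=0, q=0: 1
p=0, q=1: 1
p=1, q=0: 1
p=1, q=1: 1
Count of True = 4

4


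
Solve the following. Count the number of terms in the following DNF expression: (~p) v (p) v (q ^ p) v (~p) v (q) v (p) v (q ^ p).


A DNF formula is a disjunction of terms (conjunctions).
Terms are separated by v.
Counting the disjuncts: 7 terms.

7


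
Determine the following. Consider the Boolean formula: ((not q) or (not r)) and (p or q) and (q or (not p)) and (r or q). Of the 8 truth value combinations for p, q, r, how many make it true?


Evaluate all 8 assignments for p, q, r:
p=0, q=0, r=0: 0
p=0, q=0, r=1: 0
p=0, q=1, r=0: 1
p=0, q=1, r=1: 0
p=1, q=0, r=0: 0
p=1, q=0, r=1: 0
p=1, q=1, r=0: 1
p=1, q=1, r=1: 0
Satisfying count = 2

2


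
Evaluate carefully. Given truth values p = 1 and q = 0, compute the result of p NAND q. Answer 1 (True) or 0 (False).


p = 1, q = 0
Operation: p NAND q
Evaluate: 1 NAND 0 = 1

1


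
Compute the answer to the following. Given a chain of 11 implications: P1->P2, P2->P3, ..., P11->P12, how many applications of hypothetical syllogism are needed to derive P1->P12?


With 11 implications in a chain connecting 12 propositions:
P1->P2, P2->P3, ..., P11->P12
Steps needed = (number of implications) - 1 = 11 - 1 = 10

10


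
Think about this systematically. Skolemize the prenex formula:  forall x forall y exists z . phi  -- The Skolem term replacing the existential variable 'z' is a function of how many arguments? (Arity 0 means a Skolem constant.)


Quantifier prefix: forall x forall y exists z
'z' is existentially quantified at position 3.
Universal variables preceding it: x, y
Skolem function arity = 2

2


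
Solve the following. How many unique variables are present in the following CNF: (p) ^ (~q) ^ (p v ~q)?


Identify each variable that appears in the formula.
Variables found: p, q
Count = 2

2


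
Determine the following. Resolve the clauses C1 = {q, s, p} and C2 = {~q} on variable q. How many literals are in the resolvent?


Remove q from C1 and ~q from C2.
C1 remainder: {s, p}
C2 remainder: {}
Union (resolvent): {p, s}
Resolvent has 2 literal(s).

2


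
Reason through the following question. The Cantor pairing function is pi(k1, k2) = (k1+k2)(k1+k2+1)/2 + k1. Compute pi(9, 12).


k1 + k2 = 21
(k1+k2)(k1+k2+1)/2 = 21 * 22 / 2 = 231
pi = 231 + 9 = 240

240


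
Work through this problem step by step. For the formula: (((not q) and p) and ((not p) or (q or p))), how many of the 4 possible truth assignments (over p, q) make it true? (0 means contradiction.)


Check all 4 assignments:
p=0, q=0: 0
p=0, q=1: 0
p=1, q=0: 1
p=1, q=1: 0
Count of True = 1

1


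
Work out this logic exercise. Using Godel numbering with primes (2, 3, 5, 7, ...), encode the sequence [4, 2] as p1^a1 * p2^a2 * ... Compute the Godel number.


Encode each element as an exponent of the corresponding prime:
  2^4 = 16
  3^2 = 9
Product = 16 * 9 = 144

144


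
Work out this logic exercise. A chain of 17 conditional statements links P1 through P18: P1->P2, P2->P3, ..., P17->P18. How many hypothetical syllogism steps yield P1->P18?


With 17 implications in a chain connecting 18 propositions:
P1->P2, P2->P3, ..., P17->P18
Steps needed = (number of implications) - 1 = 17 - 1 = 16

16


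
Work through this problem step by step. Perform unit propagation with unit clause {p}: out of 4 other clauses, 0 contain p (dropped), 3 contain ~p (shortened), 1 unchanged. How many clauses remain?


Satisfied (removed): 0
Shortened (remain): 3
Unchanged (remain): 1
Remaining = 3 + 1 = 4

4


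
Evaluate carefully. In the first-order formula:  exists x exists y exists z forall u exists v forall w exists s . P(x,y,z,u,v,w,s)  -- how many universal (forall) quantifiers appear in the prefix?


Quantifier prefix: exists x exists y exists z forall u exists v forall w exists s
Mark each quantifier type:
  E E E U E U E
Universal count = 2, Existential count = 5
Asked for universal (forall) quantifiers: 2

2


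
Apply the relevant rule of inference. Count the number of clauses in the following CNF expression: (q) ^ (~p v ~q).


A CNF formula is a conjunction of clauses.
Clauses are separated by ^.
Counting the conjuncts: 2 clauses.

2


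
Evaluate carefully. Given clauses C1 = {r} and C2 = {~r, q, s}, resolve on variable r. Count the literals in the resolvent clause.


Remove r from C1 and ~r from C2.
C1 remainder: {}
C2 remainder: {q, s}
Union (resolvent): {q, s}
Resolvent has 2 literal(s).

2


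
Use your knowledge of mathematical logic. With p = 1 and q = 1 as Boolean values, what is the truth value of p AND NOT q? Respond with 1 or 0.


p = 1, q = 1
Operation: p AND NOT q
Evaluate: 1 AND NOT 1 = 0

0


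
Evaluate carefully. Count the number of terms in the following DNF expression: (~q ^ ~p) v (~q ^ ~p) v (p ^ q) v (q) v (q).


A DNF formula is a disjunction of terms (conjunctions).
Terms are separated by v.
Counting the disjuncts: 5 terms.

5


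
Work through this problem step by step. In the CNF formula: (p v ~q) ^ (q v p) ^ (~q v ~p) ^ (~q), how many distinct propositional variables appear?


Identify each variable that appears in the formula.
Variables found: p, q
Count = 2

2


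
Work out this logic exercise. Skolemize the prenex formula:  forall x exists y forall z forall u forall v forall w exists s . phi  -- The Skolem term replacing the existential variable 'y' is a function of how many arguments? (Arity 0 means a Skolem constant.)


Quantifier prefix: forall x exists y forall z forall u forall v forall w exists s
'y' is existentially quantified at position 2.
Universal variables preceding it: x
Skolem function arity = 1

1


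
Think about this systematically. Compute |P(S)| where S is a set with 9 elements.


The power set of a set with n elements has 2^n elements.
|P(S)| = 2^9 = 512

512


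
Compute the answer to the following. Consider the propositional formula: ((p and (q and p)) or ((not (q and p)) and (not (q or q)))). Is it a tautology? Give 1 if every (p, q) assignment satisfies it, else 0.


Check all 4 assignments:
p=0, q=0: 1
p=0, q=1: 0
p=1, q=0: 1
p=1, q=1: 1
Satisfying count = 3/4.
Tautology iff count = 4: no.

0


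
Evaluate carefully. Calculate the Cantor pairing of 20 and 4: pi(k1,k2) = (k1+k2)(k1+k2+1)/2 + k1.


k1 + k2 = 24
(k1+k2)(k1+k2+1)/2 = 24 * 25 / 2 = 300
pi = 300 + 20 = 320

320


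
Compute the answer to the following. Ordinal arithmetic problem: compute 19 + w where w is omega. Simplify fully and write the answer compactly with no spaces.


Compute 19 + w.
Ordinal + is associative but NOT commutative; for finite n>0, n + w = w but w + n stays w+n.
Any finite left addend is absorbed by w on the right: 19 + w = w.
Result = w

w


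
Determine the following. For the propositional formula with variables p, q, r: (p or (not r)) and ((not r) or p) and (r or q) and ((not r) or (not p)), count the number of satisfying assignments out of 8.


Evaluate all 8 assignments for p, q, r:
p=0, q=0, r=0: 0
p=0, q=0, r=1: 0
p=0, q=1, r=0: 1
p=0, q=1, r=1: 0
p=1, q=0, r=0: 0
p=1, q=0, r=1: 0
p=1, q=1, r=0: 1
p=1, q=1, r=1: 0
Satisfying count = 2

2


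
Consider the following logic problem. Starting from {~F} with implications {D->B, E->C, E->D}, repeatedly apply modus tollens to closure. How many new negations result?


Initial negated facts: {~F}
Apply modus tollens to closure:
  (no implication fires)
Final negated: {~F}
New negations: {(none)}
Count = 0

0


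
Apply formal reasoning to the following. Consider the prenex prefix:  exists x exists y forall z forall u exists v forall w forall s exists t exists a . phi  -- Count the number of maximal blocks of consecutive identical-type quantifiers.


Quantifier-type sequence: E E A A E A A E E  (A=forall, E=exists)
Group into maximal same-type runs:
  Ex2 | Ax2 | Ex1 | Ax2 | Ex2
Number of blocks = 5

5


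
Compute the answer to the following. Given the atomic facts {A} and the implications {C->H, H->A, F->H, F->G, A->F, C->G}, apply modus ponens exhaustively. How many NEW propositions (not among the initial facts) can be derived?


Initial facts: {A}
Apply modus ponens to closure:
  A and A->F  =>  F
  F and F->H  =>  H
  F and F->G  =>  G
Final known: {A, F, G, H}
New propositions: {F, G, H}
Count = 3

3


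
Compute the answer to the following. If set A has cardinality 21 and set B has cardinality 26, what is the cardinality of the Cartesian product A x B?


The Cartesian product A x B contains all ordered pairs (a, b).
|A x B| = |A| * |B| = 21 * 26 = 546

546


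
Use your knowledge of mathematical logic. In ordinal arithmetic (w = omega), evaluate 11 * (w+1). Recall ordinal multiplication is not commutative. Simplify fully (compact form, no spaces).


Compute 11 * (w+1).
Ordinal * is associative and left-distributive over +, but NOT commutative; for finite n>1, n*w = w but w*n stays w*n.
By left-distributivity: 11 * (w+1) = 11*w + 11*1 = w + 11 = w+11.
Result = w+11

w+11


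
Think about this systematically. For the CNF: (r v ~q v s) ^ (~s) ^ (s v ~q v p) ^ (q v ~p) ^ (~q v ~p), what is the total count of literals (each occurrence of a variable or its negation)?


Counting literals in each clause:
Clause 1: 3 literal(s)
Clause 2: 1 literal(s)
Clause 3: 3 literal(s)
Clause 4: 2 literal(s)
Clause 5: 2 literal(s)
Total = 11

11


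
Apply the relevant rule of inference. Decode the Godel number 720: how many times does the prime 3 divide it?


Factorize 720 by dividing by 3 repeatedly.
Division steps: 3 divides 720 exactly 2 time(s).
Exponent of 3 = 2

2


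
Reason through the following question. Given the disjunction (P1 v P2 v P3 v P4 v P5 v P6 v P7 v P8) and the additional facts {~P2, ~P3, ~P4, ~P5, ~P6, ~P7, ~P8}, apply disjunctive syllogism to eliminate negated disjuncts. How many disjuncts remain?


Original disjuncts (8): P1, P2, P3, P4, P5, P6, P7, P8
Negated (eliminate): ~P2, ~P3, ~P4, ~P5, ~P6, ~P7, ~P8
Remaining disjuncts: P1
Count = 8 - 7 = 1

1


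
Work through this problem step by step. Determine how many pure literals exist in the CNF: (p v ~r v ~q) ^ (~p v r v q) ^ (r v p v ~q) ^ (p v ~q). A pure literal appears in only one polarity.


Check each variable for pure literal status:
p: mixed (not pure)
q: mixed (not pure)
r: mixed (not pure)
Pure literal count = 0

0


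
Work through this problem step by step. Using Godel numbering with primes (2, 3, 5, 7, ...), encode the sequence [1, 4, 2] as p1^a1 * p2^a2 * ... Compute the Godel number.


Encode each element as an exponent of the corresponding prime:
  2^1 = 2
  3^4 = 81
  5^2 = 25
Product = 2 * 81 * 25 = 4050

4050


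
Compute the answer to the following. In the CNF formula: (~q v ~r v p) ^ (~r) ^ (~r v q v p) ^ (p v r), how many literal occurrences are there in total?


Counting literals in each clause:
Clause 1: 3 literal(s)
Clause 2: 1 literal(s)
Clause 3: 3 literal(s)
Clause 4: 2 literal(s)
Total = 9

9


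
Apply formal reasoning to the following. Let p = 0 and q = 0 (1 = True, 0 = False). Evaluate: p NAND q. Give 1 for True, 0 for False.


p = 0, q = 0
Operation: p NAND q
Evaluate: 0 NAND 0 = 1

1


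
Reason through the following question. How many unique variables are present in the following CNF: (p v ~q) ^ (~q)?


Identify each variable that appears in the formula.
Variables found: p, q
Count = 2

2


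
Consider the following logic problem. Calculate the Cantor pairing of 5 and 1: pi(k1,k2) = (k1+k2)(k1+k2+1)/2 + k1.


k1 + k2 = 6
(k1+k2)(k1+k2+1)/2 = 6 * 7 / 2 = 21
pi = 21 + 5 = 26

26


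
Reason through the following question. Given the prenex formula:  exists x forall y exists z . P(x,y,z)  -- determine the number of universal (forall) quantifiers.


Quantifier prefix: exists x forall y exists z
Mark each quantifier type:
  E U E
Universal count = 1, Existential count = 2
Asked for universal (forall) quantifiers: 1

1


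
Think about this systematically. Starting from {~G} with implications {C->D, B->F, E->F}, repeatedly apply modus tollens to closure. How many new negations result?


Initial negated facts: {~G}
Apply modus tollens to closure:
  (no implication fires)
Final negated: {~G}
New negations: {(none)}
Count = 0

0


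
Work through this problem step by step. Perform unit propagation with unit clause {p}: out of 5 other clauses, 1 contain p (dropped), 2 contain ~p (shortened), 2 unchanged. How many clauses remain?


Satisfied (removed): 1
Shortened (remain): 2
Unchanged (remain): 2
Remaining = 2 + 2 = 4

4


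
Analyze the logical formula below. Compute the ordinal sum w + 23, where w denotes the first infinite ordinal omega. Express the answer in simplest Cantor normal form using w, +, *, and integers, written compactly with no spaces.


Compute w + 23.
Ordinal + is associative but NOT commutative; for finite n>0, n + w = w but w + n stays w+n.
w + 23 is already in normal form (a successor ordinal beyond w).
Result = w+23

w+23


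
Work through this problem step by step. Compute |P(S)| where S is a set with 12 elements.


The power set of a set with n elements has 2^n elements.
|P(S)| = 2^12 = 4096

4096


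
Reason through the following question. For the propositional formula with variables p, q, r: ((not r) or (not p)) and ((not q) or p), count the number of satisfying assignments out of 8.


Evaluate all 8 assignments for p, q, r:
p=0, q=0, r=0: 1
p=0, q=0, r=1: 1
p=0, q=1, r=0: 0
p=0, q=1, r=1: 0
p=1, q=0, r=0: 1
p=1, q=0, r=1: 0
p=1, q=1, r=0: 1
p=1, q=1, r=1: 0
Satisfying count = 4

4


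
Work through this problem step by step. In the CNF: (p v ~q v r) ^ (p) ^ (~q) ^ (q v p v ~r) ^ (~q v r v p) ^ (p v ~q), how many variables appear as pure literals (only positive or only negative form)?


Check each variable for pure literal status:
p: pure positive
q: mixed (not pure)
r: mixed (not pure)
Pure literal count = 1

1


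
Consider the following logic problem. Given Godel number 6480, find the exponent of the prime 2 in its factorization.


Factorize 6480 by dividing by 2 repeatedly.
Division steps: 2 divides 6480 exactly 4 time(s).
Exponent of 2 = 4

4


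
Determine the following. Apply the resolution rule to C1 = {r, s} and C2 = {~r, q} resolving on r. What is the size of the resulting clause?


Remove r from C1 and ~r from C2.
C1 remainder: {s}
C2 remainder: {q}
Union (resolvent): {q, s}
Resolvent has 2 literal(s).

2


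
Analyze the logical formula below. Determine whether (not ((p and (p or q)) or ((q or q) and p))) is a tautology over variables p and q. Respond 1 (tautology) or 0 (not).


Check all 4 assignments:
p=0, q=0: 1
p=0, q=1: 1
p=1, q=0: 0
p=1, q=1: 0
Satisfying count = 2/4.
Tautology iff count = 4: no.

0


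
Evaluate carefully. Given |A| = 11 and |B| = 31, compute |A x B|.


The Cartesian product A x B contains all ordered pairs (a, b).
|A x B| = |A| * |B| = 11 * 31 = 341

341


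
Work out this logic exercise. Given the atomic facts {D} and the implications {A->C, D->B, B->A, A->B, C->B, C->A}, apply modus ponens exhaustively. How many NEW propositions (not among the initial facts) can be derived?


Initial facts: {D}
Apply modus ponens to closure:
  D and D->B  =>  B
  B and B->A  =>  A
  A and A->C  =>  C
Final known: {A, B, C, D}
New propositions: {A, B, C}
Count = 3

3


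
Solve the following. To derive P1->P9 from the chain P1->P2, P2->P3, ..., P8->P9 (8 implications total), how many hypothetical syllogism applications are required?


With 8 implications in a chain connecting 9 propositions:
P1->P2, P2->P3, ..., P8->P9
Steps needed = (number of implications) - 1 = 8 - 1 = 7

7


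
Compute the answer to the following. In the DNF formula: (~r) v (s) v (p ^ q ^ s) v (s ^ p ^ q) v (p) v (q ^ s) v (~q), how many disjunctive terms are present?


A DNF formula is a disjunction of terms (conjunctions).
Terms are separated by v.
Counting the disjuncts: 7 terms.

7


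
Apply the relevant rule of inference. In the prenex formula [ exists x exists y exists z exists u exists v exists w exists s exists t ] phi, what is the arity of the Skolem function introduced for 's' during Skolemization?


Quantifier prefix: exists x exists y exists z exists u exists v exists w exists s exists t
's' is existentially quantified at position 7.
No universal quantifiers precede it.
Skolem function arity = 0 (a Skolem constant)

0


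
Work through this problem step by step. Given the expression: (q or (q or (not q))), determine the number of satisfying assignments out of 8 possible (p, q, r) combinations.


Check all 8 assignments:
p=0, q=0, r=0: 1
p=0, q=0, r=1: 1
p=0, q=1, r=0: 1
p=0, q=1, r=1: 1
p=1, q=0, r=0: 1
p=1, q=0, r=1: 1
p=1, q=1, r=0: 1
p=1, q=1, r=1: 1
Count of True = 8

8


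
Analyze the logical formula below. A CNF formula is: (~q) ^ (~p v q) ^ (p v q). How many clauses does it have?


A CNF formula is a conjunction of clauses.
Clauses are separated by ^.
Counting the conjuncts: 3 clauses.

3


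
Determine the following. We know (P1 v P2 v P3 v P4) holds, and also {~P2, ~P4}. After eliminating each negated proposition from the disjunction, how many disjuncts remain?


Original disjuncts (4): P1, P2, P3, P4
Negated (eliminate): ~P2, ~P4
Remaining disjuncts: P1, P3
Count = 4 - 2 = 2

2


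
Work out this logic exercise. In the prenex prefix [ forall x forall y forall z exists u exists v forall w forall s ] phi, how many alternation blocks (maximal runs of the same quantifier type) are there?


Quantifier-type sequence: A A A E E A A  (A=forall, E=exists)
Group into maximal same-type runs:
  Ax3 | Ex2 | Ax2
Number of blocks = 3

3


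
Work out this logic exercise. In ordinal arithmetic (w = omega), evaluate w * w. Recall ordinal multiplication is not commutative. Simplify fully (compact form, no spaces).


Compute w * w.
Ordinal * is associative and left-distributive over +, but NOT commutative; for finite n>1, n*w = w but w*n stays w*n.
w * w = w^2 by definition.
Result = w^2

w^2


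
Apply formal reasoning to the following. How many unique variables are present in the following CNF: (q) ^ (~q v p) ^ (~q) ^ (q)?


Identify each variable that appears in the formula.
Variables found: p, q
Count = 2

2


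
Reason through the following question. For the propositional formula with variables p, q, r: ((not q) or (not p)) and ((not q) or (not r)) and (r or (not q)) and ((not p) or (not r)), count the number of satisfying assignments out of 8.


Evaluate all 8 assignments for p, q, r:
p=0, q=0, r=0: 1
p=0, q=0, r=1: 1
p=0, q=1, r=0: 0
p=0, q=1, r=1: 0
p=1, q=0, r=0: 1
p=1, q=0, r=1: 0
p=1, q=1, r=0: 0
p=1, q=1, r=1: 0
Satisfying count = 3

3


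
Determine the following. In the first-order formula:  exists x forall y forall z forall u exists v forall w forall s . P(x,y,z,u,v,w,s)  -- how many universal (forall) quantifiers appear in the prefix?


Quantifier prefix: exists x forall y forall z forall u exists v forall w forall s
Mark each quantifier type:
  E U U U E U U
Universal count = 5, Existential count = 2
Asked for universal (forall) quantifiers: 5

5


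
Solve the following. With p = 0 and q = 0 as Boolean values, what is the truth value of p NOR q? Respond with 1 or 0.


p = 0, q = 0
Operation: p NOR q
Evaluate: 0 NOR 0 = 1

1


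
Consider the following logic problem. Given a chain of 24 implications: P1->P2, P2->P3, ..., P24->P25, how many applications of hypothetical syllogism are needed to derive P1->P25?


With 24 implications in a chain connecting 25 propositions:
P1->P2, P2->P3, ..., P24->P25
Steps needed = (number of implications) - 1 = 24 - 1 = 23

23


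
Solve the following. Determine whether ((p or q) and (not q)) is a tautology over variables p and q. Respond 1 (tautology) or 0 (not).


Check all 4 assignments:
p=0, q=0: 0
p=0, q=1: 0
p=1, q=0: 1
p=1, q=1: 0
Satisfying count = 1/4.
Tautology iff count = 4: no.

0


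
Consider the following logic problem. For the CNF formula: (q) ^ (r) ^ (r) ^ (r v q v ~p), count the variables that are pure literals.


Check each variable for pure literal status:
p: pure negative
q: pure positive
r: pure positive
Pure literal count = 3

3


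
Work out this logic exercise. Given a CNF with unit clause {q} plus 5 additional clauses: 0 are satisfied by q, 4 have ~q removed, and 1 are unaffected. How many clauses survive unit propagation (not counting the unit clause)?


Satisfied (removed): 0
Shortened (remain): 4
Unchanged (remain): 1
Remaining = 4 + 1 = 5

5


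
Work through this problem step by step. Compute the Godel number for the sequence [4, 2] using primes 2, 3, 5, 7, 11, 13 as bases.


Encode each element as an exponent of the corresponding prime:
  2^4 = 16
  3^2 = 9
Product = 16 * 9 = 144

144


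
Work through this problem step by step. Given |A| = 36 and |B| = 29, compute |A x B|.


The Cartesian product A x B contains all ordered pairs (a, b).
|A x B| = |A| * |B| = 36 * 29 = 1044

1044


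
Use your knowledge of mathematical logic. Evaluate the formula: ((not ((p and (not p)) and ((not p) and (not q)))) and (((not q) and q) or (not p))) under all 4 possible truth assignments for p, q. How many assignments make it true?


Check all 4 assignments:
p=0, q=0: 1
p=0, q=1: 1
p=1, q=0: 0
p=1, q=1: 0
Count of True = 2

2


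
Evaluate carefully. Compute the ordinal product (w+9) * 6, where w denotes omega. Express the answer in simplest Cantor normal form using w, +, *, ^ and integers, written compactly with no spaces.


Compute (w+9) * 6.
Ordinal * is associative and left-distributive over +, but NOT commutative; for finite n>1, n*w = w but w*n stays w*n.
(w+9) * 6 = (w+9) repeated 6 times. Each intermediate +9 is absorbed by the following w; only the last survives: w*6+9.
Result = w*6+9

w*6+9


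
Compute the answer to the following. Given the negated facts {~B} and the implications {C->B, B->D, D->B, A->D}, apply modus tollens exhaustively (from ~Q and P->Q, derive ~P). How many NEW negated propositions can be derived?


Initial negated facts: {~B}
Apply modus tollens to closure:
  ~B and C->B  =>  ~C
  ~B and D->B  =>  ~D
  ~D and A->D  =>  ~A
Final negated: {~A, ~B, ~C, ~D}
New negations: {~A, ~C, ~D}
Count = 3

3


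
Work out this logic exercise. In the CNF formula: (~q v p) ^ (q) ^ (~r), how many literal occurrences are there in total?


Counting literals in each clause:
Clause 1: 2 literal(s)
Clause 2: 1 literal(s)
Clause 3: 1 literal(s)
Total = 4

4


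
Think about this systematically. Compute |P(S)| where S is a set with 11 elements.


The power set of a set with n elements has 2^n elements.
|P(S)| = 2^11 = 2048

2048


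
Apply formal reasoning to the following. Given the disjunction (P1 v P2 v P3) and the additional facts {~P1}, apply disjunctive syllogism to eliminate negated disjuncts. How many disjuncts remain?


Original disjuncts (3): P1, P2, P3
Negated (eliminate): ~P1
Remaining disjuncts: P2, P3
Count = 3 - 1 = 2

2


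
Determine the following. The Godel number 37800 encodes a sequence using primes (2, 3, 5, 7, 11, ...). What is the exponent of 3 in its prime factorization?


Factorize 37800 by dividing by 3 repeatedly.
Division steps: 3 divides 37800 exactly 3 time(s).
Exponent of 3 = 3

3


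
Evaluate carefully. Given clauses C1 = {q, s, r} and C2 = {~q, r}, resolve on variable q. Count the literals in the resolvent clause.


Remove q from C1 and ~q from C2.
C1 remainder: {s, r}
C2 remainder: {r}
Union (resolvent): {r, s}
Resolvent has 2 literal(s).

2


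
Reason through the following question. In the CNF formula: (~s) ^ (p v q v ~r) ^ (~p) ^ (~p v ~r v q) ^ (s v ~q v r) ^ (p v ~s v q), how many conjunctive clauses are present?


A CNF formula is a conjunction of clauses.
Clauses are separated by ^.
Counting the conjuncts: 6 clauses.

6


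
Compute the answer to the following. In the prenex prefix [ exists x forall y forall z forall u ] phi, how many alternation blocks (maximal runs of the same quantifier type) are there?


Quantifier-type sequence: E A A A  (A=forall, E=exists)
Group into maximal same-type runs:
  Ex1 | Ax3
Number of blocks = 2

2


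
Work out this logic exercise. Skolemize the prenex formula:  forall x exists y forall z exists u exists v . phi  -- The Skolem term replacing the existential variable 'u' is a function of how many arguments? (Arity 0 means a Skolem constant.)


Quantifier prefix: forall x exists y forall z exists u exists v
'u' is existentially quantified at position 4.
Universal variables preceding it: x, z
Skolem function arity = 2

2


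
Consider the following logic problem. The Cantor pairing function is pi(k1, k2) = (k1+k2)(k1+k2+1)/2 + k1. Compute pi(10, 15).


k1 + k2 = 25
(k1+k2)(k1+k2+1)/2 = 25 * 26 / 2 = 325
pi = 325 + 10 = 335

335


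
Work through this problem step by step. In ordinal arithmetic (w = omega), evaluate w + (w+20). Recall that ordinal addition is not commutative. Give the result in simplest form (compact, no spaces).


Compute w + (w+20).
Ordinal + is associative but NOT commutative; for finite n>0, n + w = w but w + n stays w+n.
w + (w+20) = (w+w) + 20 = w*2+20.
Result = w*2+20

w*2+20


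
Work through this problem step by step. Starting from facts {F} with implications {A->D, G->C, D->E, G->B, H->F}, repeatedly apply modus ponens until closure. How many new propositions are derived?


Initial facts: {F}
Apply modus ponens to closure:
  (no implication fires)
Final known: {F}
New propositions: {(none)}
Count = 0

0


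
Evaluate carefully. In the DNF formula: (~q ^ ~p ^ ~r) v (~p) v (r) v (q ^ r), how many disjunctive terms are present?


A DNF formula is a disjunction of terms (conjunctions).
Terms are separated by v.
Counting the disjuncts: 4 terms.

4


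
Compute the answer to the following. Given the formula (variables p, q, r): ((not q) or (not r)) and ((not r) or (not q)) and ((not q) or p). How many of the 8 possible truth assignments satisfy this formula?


Evaluate all 8 assignments for p, q, r:
p=0, q=0, r=0: 1
p=0, q=0, r=1: 1
p=0, q=1, r=0: 0
p=0, q=1, r=1: 0
p=1, q=0, r=0: 1
p=1, q=0, r=1: 1
p=1, q=1, r=0: 1
p=1, q=1, r=1: 0
Satisfying count = 5

5


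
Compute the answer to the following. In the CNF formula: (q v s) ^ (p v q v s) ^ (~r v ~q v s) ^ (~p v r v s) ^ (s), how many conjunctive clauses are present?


A CNF formula is a conjunction of clauses.
Clauses are separated by ^.
Counting the conjuncts: 5 clauses.

5


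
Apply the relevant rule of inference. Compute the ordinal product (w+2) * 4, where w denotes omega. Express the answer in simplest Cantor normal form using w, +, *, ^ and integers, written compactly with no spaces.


Compute (w+2) * 4.
Ordinal * is associative and left-distributive over +, but NOT commutative; for finite n>1, n*w = w but w*n stays w*n.
(w+2) * 4 = (w+2) repeated 4 times. Each intermediate +2 is absorbed by the following w; only the last survives: w*4+2.
Result = w*4+2

w*4+2


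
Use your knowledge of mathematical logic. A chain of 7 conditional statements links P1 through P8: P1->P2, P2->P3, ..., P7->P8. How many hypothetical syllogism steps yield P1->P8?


With 7 implications in a chain connecting 8 propositions:
P1->P2, P2->P3, ..., P7->P8
Steps needed = (number of implications) - 1 = 7 - 1 = 6

6


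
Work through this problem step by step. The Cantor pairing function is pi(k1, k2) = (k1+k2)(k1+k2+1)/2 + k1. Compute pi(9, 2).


k1 + k2 = 11
(k1+k2)(k1+k2+1)/2 = 11 * 12 / 2 = 66
pi = 66 + 9 = 75

75


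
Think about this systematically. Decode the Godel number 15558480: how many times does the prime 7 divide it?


Factorize 15558480 by dividing by 7 repeatedly.
Division steps: 7 divides 15558480 exactly 4 time(s).
Exponent of 7 = 4

4


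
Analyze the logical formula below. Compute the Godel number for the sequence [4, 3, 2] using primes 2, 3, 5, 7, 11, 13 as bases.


Encode each element as an exponent of the corresponding prime:
  2^4 = 16
  3^3 = 27
  5^2 = 25
Product = 16 * 27 * 25 = 10800

10800


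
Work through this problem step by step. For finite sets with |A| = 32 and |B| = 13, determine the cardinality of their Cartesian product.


The Cartesian product A x B contains all ordered pairs (a, b).
|A x B| = |A| * |B| = 32 * 13 = 416

416
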